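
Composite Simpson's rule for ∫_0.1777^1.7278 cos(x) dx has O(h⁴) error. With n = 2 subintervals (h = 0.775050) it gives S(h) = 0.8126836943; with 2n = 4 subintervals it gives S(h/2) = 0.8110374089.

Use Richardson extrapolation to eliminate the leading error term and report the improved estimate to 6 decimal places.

0.810928

Leading term ∝ h^4; use weight 16 = 2^4.
A(h/2) − A(h) = 0.8110374089 − 0.8126836943 = -0.0016462854
Correction (A(h/2) − A(h))/(16 − 1) = (-0.0016462854)/15 = -0.0001097524
R = 0.8110374089 − 0.0001097524 = 0.8109276565
Shift from A(h/2): −0.0001097524.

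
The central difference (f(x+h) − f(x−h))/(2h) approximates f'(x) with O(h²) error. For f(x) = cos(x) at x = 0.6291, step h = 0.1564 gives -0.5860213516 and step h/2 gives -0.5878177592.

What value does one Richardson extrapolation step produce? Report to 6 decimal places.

Method order is 2; weight 2^2 = 4.
Numerator 4*A(h/2) − A(h) = 4*(-0.5878177592) − (-0.5860213516) = -1.7652496852
R = (-1.7652496852)/3 = -0.5884165617
Correction |R − A(h/2)| = 5.988e-04; gap |A(h/2) − A(h)| = 1.796e-03.

-0.588417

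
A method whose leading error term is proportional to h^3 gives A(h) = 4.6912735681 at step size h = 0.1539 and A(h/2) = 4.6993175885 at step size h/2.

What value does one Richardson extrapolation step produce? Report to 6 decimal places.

4.700467

Method order is 3; weight 2^3 = 8.
8·4.6993175885 − 4.6912735681 = 32.9032671399
Extrapolated: 32.9032671399 / 7 = 4.7004667343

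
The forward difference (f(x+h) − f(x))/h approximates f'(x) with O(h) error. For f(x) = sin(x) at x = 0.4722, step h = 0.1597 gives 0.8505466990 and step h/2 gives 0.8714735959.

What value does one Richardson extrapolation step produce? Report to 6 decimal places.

0.892400

Error is O(h^1); halving h shrinks it by 2^1 = 2.
2 × 0.8714735959 = 1.7429471918; subtract 0.8505466990 → 0.8924004928
Divide by 2^1 − 1 = 1.
So the Richardson estimate is 0.8924004928.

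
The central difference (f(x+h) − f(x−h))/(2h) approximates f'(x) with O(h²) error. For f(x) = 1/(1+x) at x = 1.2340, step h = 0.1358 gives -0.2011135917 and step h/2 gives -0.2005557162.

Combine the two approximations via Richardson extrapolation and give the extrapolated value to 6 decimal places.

-0.200370

r = 2: numerator weight 4, denominator 3.
A(h/2) − A(h) = -0.2005557162 − (-0.2011135917) = 0.0005578755
Divide by 2^2 − 1 = 3: 0.0005578755/3 = 0.0001859585
R = -0.2005557162 + 0.0001859585 = -0.2003697577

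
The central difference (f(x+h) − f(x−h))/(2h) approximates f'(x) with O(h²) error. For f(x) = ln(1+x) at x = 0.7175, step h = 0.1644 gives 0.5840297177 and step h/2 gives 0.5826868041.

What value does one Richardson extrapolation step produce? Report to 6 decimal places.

Leading term ∝ h^2; use weight 4 = 2^2.
Top: 4(0.5826868041) − (0.5840297177) = 1.7467174987
1.7467174987 ÷ 3 = 0.5822391662
Gap between inputs: 1.343e-03; correction applied: −0.0004476379.

0.582239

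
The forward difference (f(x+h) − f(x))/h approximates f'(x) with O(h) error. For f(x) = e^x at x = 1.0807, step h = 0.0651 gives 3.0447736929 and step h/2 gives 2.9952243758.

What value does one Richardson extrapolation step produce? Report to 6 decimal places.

Error is O(h^1); halving h shrinks it by 2^1 = 2.
2 × 2.9952243758 − 3.0447736929 = 2.9456750587
Denominator 2 − 1 = 1.
So the Richardson estimate is 2.9456750587.

2.945675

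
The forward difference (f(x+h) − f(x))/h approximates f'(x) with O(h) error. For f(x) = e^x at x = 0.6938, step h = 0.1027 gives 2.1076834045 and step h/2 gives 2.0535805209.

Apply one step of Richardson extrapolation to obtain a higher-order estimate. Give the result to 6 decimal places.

With r = 1 the leading error scales as h^1, so the weight is 2^1 = 2.
2 × 2.0535805209 = 4.1071610418; 4.1071610418 − 2.1076834045 = 1.9994776373
Denominator 2 − 1 = 1.
Extrapolated: 1.9994776373 / 1 = 1.9994776373
Correction |R − A(h/2)| = 5.410e-02; gap |A(h/2) − A(h)| = 5.410e-02.

1.999478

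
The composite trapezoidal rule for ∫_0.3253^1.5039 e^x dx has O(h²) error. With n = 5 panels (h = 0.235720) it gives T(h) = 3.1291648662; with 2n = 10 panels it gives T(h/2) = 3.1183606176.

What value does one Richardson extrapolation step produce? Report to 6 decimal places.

3.114759

r = 2, so 2^r = 4.
Numerator 4·A(h/2) − A(h) = 4·3.1183606176 − 3.1291648662 = 9.3442776042
(4·3.1183606176 − 3.1291648662)/(4 − 1) = 3.1147592014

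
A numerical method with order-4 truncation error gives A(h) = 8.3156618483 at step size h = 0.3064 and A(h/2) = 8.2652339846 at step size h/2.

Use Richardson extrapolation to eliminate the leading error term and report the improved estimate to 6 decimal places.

8.261872

Order 4 gives 2^r = 16 and 2^r − 1 = 15.
Numerator 16 × A(h/2) − A(h) = 16 × 8.2652339846 − 8.3156618483 = 123.9280819053
Denominator 16 − 1 = 15.
So the Richardson estimate is 8.2618721270.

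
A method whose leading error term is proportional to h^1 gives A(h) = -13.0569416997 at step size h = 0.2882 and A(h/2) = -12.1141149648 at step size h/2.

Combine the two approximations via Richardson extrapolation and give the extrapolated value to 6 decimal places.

The method has order 1: 2^1 = 2.
Difference of the inputs: -12.1141149648 − (-13.0569416997) = 0.9428267349
Divide by 2^1 − 1 = 1: 0.9428267349/1 = 0.9428267349
R = A(h/2) + (A(h/2) − A(h))/1 = -12.1141149648 + 0.9428267349 = -11.1712882299

-11.171288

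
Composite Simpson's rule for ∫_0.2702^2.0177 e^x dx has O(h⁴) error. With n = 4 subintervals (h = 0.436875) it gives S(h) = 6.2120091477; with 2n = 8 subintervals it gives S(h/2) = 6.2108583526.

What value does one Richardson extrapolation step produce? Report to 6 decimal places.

6.210782

Order 4 gives 2^r = 16 and 2^r − 1 = 15.
16*6.2108583526 = 99.3737336416; subtract 6.2120091477 → 93.1617244939
Denominator 16 − 1 = 15.
Extrapolated: 93.1617244939 / 15 = 6.2107816329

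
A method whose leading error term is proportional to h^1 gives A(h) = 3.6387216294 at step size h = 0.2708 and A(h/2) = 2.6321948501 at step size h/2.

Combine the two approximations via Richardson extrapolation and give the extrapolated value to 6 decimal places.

1.625668

r = 1, so 2^r = 2.
Difference of the inputs: 2.6321948501 − 3.6387216294 = -1.0065267793
Correction (A(h/2) − A(h))/(2 − 1) = (-1.0065267793)/1 = -1.0065267793
R = 2.6321948501 − 1.0065267793 = 1.6256680708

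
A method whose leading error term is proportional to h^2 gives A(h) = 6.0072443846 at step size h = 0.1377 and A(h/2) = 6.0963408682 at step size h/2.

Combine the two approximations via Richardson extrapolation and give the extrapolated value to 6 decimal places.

6.126040

r = 2, so 2^r = 4.
Numerator 4 × A(h/2) − A(h) = 4 × 6.0963408682 − 6.0072443846 = 18.3781190882
(4 × 6.0963408682 − 6.0072443846)/(4 − 1) = 6.1260396961
Gap between inputs: 8.910e-02; correction applied: +0.0296988279.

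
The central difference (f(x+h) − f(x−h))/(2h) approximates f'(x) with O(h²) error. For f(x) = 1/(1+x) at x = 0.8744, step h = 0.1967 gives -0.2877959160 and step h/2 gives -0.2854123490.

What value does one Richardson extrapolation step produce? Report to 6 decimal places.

-0.284618

r = 2: numerator weight 4, denominator 3.
Weighted: (-1.1416493960) − (-0.2877959160) = -0.8538534800
Divide by 2^2 − 1 = 3.
Extrapolated: (-0.8538534800) / 3 = -0.2846178267
Shift from A(h/2): +0.0007945223.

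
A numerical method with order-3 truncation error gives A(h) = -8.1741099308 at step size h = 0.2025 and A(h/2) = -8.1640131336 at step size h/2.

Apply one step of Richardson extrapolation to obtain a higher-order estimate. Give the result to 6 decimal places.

-8.162571

With r = 3 the leading error scales as h^3, so the weight is 2^3 = 8.
8×(-8.1640131336) − (-8.1741099308) = -57.1379951380
Divide by 2^3 − 1 = 7.
Result: -8.1625707340
Shift from A(h/2): +0.0014423996.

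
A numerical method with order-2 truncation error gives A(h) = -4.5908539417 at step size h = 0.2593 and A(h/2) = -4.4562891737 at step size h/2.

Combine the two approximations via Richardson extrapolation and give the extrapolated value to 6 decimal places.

-4.411434

Order 2 gives 2^r = 4 and 2^r − 1 = 3.
4·(-4.4562891737) = -17.8251566948; (-17.8251566948) − (-4.5908539417) = -13.2343027531
Divide by 2^2 − 1 = 3.
(4·(-4.4562891737) − (-4.5908539417))/(4 − 1) = -4.4114342510
Gap between inputs: 1.346e-01; correction applied: +0.0448549227.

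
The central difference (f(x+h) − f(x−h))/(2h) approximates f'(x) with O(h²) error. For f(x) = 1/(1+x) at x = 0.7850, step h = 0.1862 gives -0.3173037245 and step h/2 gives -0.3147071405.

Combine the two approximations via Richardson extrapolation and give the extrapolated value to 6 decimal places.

r = 2: numerator weight 4, denominator 3.
Numerator 4·A(h/2) − A(h) = 4·(-0.3147071405) − (-0.3173037245) = -0.9415248375
Denominator 4 − 1 = 3.
Extrapolated: (-0.9415248375) / 3 = -0.3138416125
Shift from A(h/2): +0.0008655280.

-0.313842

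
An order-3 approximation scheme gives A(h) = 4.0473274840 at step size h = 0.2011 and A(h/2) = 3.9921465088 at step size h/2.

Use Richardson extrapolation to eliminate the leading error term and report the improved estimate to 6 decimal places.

With r = 3 the leading error scales as h^3, so the weight is 2^3 = 8.
Weighted: 31.9371720704 − 4.0473274840 = 27.8898445864
Denominator 8 − 1 = 7.
27.8898445864 ÷ 7 = 3.9842635123

3.984264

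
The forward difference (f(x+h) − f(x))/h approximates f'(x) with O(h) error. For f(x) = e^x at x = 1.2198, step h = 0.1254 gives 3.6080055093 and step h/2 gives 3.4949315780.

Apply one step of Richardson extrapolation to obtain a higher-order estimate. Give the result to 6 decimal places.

3.381858

r = 1, so 2^r = 2.
2^1×A(h/2) = 6.9898631560; minus A(h) gives 3.3818576467.
Denominator 2 − 1 = 1.
Extrapolated: 3.3818576467 / 1 = 3.3818576467
Gap between inputs: 1.131e-01; correction applied: −0.1130739313.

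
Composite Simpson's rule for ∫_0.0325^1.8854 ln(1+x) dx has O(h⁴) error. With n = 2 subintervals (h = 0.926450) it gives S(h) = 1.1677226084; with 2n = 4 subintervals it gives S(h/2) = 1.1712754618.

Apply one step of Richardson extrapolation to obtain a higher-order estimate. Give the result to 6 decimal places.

The method has order 4: 2^4 = 16.
16·1.1712754618 = 18.7404073888; subtract 1.1677226084 → 17.5726847804
Extrapolated: 17.5726847804 / 15 = 1.1715123187

1.171512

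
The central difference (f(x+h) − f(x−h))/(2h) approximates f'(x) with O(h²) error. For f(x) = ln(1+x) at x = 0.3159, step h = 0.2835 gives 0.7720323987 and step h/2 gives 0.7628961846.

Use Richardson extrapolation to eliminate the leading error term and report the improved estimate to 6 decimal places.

Error is O(h^2); halving h shrinks it by 2^2 = 4.
4*0.7628961846 − 0.7720323987 = 2.2795523397
Denominator 4 − 1 = 3.
2.2795523397 ÷ 3 = 0.7598507799
Shift from A(h/2): −0.0030454047.

0.759851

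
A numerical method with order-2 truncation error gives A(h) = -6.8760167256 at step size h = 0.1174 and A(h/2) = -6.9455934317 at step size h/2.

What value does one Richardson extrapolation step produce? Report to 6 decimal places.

-6.968786

r = 2, so 2^r = 4.
Numerator 4*A(h/2) − A(h) = 4*(-6.9455934317) − (-6.8760167256) = -20.9063570012
Extrapolated: (-20.9063570012) / 3 = -6.9687856671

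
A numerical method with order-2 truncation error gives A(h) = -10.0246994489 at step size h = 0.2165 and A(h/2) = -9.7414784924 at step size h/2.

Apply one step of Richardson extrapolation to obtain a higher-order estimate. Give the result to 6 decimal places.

With r = 2 the leading error scales as h^2, so the weight is 2^2 = 4.
Numerator 4·A(h/2) − A(h) = 4·(-9.7414784924) − (-10.0246994489) = -28.9412145207
Denominator 4 − 1 = 3.
(-28.9412145207) ÷ 3 = -9.6470715069

-9.647072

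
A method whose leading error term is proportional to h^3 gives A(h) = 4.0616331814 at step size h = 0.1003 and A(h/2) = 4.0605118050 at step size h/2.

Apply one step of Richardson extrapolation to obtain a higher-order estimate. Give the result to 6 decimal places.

4.060352

r = 3, so 2^r = 8.
8*4.0605118050 − 4.0616331814 = 28.4224612586
Denominator 8 − 1 = 7.
28.4224612586 ÷ 7 = 4.0603516084
Gap between inputs: 1.121e-03; correction applied: −0.0001601966.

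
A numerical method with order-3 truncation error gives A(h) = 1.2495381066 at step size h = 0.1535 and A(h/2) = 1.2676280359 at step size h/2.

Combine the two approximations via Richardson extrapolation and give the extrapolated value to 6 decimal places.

Method order is 3; weight 2^3 = 8.
Top: 8(1.2676280359) − (1.2495381066) = 8.8914861806
Extrapolated: 8.8914861806 / 7 = 1.2702123115
Correction |R − A(h/2)| = 2.584e-03; gap |A(h/2) − A(h)| = 1.809e-02.

1.270212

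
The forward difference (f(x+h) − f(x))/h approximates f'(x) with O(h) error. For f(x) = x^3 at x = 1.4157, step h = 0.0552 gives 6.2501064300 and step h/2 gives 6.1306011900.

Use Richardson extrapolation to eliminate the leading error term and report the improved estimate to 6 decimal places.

6.011096

r = 1, so 2^r = 2.
2 × 6.1306011900 = 12.2612023800; 12.2612023800 − 6.2501064300 = 6.0110959500
(2 × 6.1306011900 − 6.2501064300)/(2 − 1) = 6.0110959500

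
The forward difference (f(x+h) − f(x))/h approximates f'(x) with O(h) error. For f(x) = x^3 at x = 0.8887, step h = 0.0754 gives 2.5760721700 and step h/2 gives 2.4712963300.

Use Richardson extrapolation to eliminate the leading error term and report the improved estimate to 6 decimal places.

2.366520

Order 1 gives 2^r = 2 and 2^r − 1 = 1.
2*2.4712963300 = 4.9425926600; 4.9425926600 − 2.5760721700 = 2.3665204900
Denominator 2 − 1 = 1.
2.3665204900 ÷ 1 = 2.3665204900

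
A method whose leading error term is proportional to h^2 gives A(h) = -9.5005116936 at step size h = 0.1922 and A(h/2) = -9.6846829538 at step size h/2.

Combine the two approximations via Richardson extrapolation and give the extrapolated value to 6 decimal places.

-9.746073

r = 2, so 2^r = 4.
4×(-9.6846829538) = -38.7387318152; (-38.7387318152) − (-9.5005116936) = -29.2382201216
R = (-29.2382201216)/3 = -9.7460733739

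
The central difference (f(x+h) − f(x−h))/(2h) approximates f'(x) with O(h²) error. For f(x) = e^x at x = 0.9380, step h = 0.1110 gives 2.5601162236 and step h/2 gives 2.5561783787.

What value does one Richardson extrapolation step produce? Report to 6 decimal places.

r = 2: numerator weight 4, denominator 3.
4·2.5561783787 − 2.5601162236 = 7.6645972912
R = 7.6645972912/3 = 2.5548657637

2.554866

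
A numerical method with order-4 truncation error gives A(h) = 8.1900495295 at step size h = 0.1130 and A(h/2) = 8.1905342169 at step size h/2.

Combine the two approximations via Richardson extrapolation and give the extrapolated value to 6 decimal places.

Order 4 gives 2^r = 16 and 2^r − 1 = 15.
A(h/2) − A(h) = 8.1905342169 − 8.1900495295 = 0.0004846874
Divide by 2^4 − 1 = 15: 0.0004846874/15 = 0.0000323125
R = 8.1905342169 + 0.0000323125 = 8.1905665294
Gap between inputs: 4.847e-04; correction applied: +0.0000323125.

8.190567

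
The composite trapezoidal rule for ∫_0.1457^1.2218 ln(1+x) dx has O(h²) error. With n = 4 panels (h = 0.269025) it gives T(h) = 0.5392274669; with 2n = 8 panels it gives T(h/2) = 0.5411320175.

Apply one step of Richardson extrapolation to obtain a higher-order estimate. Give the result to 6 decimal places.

r = 2, so 2^r = 4.
Difference of the inputs: 0.5411320175 − 0.5392274669 = 0.0019045506
Correction (A(h/2) − A(h))/(4 − 1) = 0.0019045506/3 = 0.0006348502
R = A(h/2) + (A(h/2) − A(h))/3 = 0.5411320175 + 0.0006348502 = 0.5417668677

0.541767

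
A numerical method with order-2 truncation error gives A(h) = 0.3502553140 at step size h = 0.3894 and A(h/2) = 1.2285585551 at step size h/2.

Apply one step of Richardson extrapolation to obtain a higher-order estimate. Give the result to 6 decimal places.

r = 2, so 2^r = 4.
Weighted: 4.9142342204 − 0.3502553140 = 4.5639789064
Extrapolated: 4.5639789064 / 3 = 1.5213263021
Gap between inputs: 8.783e-01; correction applied: +0.2927677470.

1.521326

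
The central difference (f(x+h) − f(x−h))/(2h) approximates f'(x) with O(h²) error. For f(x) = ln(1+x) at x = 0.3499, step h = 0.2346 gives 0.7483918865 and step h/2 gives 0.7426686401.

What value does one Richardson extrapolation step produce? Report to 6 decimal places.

Order 2 gives 2^r = 4 and 2^r − 1 = 3.
Weighted: 2.9706745604 − 0.7483918865 = 2.2222826739
Divide by 2^2 − 1 = 3.
Extrapolated: 2.2222826739 / 3 = 0.7407608913
Correction |R − A(h/2)| = 1.908e-03; gap |A(h/2) − A(h)| = 5.723e-03.

0.740761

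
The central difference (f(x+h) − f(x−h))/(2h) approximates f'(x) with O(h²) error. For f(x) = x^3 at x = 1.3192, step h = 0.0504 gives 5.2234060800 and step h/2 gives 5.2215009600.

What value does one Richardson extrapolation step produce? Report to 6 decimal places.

Method order is 2; weight 2^2 = 4.
Weighted: 20.8860038400 − 5.2234060800 = 15.6625977600
Extrapolated: 15.6625977600 / 3 = 5.2208659200

5.220866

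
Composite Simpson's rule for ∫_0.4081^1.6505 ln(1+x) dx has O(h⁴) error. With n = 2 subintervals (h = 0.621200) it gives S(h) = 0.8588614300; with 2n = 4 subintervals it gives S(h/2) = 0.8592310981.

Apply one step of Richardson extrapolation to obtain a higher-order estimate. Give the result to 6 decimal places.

Order 4 gives 2^r = 16 and 2^r − 1 = 15.
2^4 × A(h/2) = 13.7476975696; minus A(h) gives 12.8888361396.
(16 × 0.8592310981 − 0.8588614300)/(16 − 1) = 0.8592557426
Shift from A(h/2): +0.0000246445.

0.859256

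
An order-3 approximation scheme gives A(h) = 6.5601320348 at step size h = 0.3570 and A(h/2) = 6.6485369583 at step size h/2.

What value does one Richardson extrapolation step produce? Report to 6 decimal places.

6.661166

Error is O(h^3); halving h shrinks it by 2^3 = 8.
2^3 × A(h/2) = 53.1882956664; minus A(h) gives 46.6281636316.
Extrapolated: 46.6281636316 / 7 = 6.6611662331
Gap between inputs: 8.840e-02; correction applied: +0.0126292748.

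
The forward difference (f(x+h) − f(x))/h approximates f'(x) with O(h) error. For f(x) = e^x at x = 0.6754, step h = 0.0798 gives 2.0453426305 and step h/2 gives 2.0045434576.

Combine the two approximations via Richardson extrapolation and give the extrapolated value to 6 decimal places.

1.963744

The method has order 1: 2^1 = 2.
Top: 2(2.0045434576) − (2.0453426305) = 1.9637442847
1.9637442847 ÷ 1 = 1.9637442847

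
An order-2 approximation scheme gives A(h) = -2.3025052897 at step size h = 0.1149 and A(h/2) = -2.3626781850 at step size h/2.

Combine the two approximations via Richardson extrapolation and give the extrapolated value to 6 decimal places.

-2.382736

r = 2: numerator weight 4, denominator 3.
4*(-2.3626781850) = -9.4507127400; (-9.4507127400) − (-2.3025052897) = -7.1482074503
R = (-7.1482074503)/3 = -2.3827358168
Gap between inputs: 6.017e-02; correction applied: −0.0200576318.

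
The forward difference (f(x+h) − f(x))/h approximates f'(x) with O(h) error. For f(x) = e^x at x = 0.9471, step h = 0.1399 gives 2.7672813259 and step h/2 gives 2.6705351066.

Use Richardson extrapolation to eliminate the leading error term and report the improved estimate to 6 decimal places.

Leading term ∝ h^1; use weight 2 = 2^1.
2^1 × A(h/2) = 5.3410702132; minus A(h) gives 2.5737888873.
Extrapolated: 2.5737888873 / 1 = 2.5737888873

2.573789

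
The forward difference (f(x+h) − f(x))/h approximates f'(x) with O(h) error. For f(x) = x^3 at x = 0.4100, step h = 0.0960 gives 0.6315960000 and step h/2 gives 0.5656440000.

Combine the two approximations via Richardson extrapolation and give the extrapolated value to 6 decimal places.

0.499692

Order 1 gives 2^r = 2 and 2^r − 1 = 1.
2·0.5656440000 − 0.6315960000 = 0.4996920000
Denominator 2 − 1 = 1.
Result: 0.4996920000
Shift from A(h/2): −0.0659520000.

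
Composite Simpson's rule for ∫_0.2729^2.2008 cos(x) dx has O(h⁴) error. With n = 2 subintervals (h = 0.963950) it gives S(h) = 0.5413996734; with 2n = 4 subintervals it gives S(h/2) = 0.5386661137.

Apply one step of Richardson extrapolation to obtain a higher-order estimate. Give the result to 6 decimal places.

The method has order 4: 2^4 = 16.
Numerator 16 × A(h/2) − A(h) = 16 × 0.5386661137 − 0.5413996734 = 8.0772581458
8.0772581458 ÷ 15 = 0.5384838764

0.538484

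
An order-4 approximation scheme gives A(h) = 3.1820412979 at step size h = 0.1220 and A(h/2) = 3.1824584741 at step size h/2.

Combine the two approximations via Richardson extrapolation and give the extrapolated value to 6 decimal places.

r = 4: numerator weight 16, denominator 15.
Top: 16(3.1824584741) − (3.1820412979) = 47.7372942877
Divide by 2^4 − 1 = 15.
Extrapolated: 47.7372942877 / 15 = 3.1824862858
Correction |R − A(h/2)| = 2.781e-05; gap |A(h/2) − A(h)| = 4.172e-04.

3.182486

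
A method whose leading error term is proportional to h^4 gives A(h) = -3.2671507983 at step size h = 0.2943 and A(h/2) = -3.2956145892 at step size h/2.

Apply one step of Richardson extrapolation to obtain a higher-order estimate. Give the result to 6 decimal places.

-3.297512

Method order is 4; weight 2^4 = 16.
16*(-3.2956145892) = -52.7298334272; subtract (-3.2671507983) → -49.4626826289
Divide by 2^4 − 1 = 15.
(16*(-3.2956145892) − (-3.2671507983))/(16 − 1) = -3.2975121753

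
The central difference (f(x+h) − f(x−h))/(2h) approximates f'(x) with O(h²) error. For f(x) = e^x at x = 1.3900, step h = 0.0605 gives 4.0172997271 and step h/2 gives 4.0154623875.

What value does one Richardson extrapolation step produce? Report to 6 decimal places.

4.014850

r = 2: numerator weight 4, denominator 3.
4×4.0154623875 − 4.0172997271 = 12.0445498229
Extrapolated: 12.0445498229 / 3 = 4.0148499410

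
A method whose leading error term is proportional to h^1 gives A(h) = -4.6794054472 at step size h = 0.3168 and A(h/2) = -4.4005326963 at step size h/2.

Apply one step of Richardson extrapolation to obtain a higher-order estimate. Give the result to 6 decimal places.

Leading term ∝ h^1; use weight 2 = 2^1.
2·(-4.4005326963) = -8.8010653926; (-8.8010653926) − (-4.6794054472) = -4.1216599454
Divide by 2^1 − 1 = 1.
(2·(-4.4005326963) − (-4.6794054472))/(2 − 1) = -4.1216599454

-4.121660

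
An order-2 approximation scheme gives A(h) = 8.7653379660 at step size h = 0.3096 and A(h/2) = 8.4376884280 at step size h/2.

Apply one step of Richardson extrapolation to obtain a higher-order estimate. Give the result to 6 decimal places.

8.328472

Order 2 gives 2^r = 4 and 2^r − 1 = 3.
4·8.4376884280 − 8.7653379660 = 24.9854157460
24.9854157460 ÷ 3 = 8.3284719153
Correction |R − A(h/2)| = 1.092e-01; gap |A(h/2) − A(h)| = 3.276e-01.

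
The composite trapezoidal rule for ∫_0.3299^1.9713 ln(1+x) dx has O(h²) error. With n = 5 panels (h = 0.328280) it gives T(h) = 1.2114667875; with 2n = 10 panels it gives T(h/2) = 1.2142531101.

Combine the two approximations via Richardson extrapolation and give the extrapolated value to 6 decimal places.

Order 2 gives 2^r = 4 and 2^r − 1 = 3.
Difference of the inputs: 1.2142531101 − 1.2114667875 = 0.0027863226
Divide by 2^2 − 1 = 3: 0.0027863226/3 = 0.0009287742
R = A(h/2) + (A(h/2) − A(h))/3 = 1.2142531101 + 0.0009287742 = 1.2151818843
Correction |R − A(h/2)| = 9.288e-04; gap |A(h/2) − A(h)| = 2.786e-03.

1.215182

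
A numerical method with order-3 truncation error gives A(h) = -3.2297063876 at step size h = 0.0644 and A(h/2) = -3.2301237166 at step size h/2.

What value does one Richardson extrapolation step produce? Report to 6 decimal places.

-3.230183

Method order is 3; weight 2^3 = 8.
A(h/2) − A(h) = -3.2301237166 − (-3.2297063876) = -0.0004173290
Divide by 2^3 − 1 = 7: (-0.0004173290)/7 = -0.0000596184
R = A(h/2) + (A(h/2) − A(h))/7 = -3.2301237166 − 0.0000596184 = -3.2301833350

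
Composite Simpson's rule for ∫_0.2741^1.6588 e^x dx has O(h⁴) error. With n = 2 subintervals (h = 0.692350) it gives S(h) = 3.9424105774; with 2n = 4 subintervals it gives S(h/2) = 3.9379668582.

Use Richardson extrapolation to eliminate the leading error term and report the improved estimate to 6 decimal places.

3.937671

Order 4 gives 2^r = 16 and 2^r − 1 = 15.
2^4·A(h/2) = 63.0074697312; minus A(h) gives 59.0650591538.
Divide by 2^4 − 1 = 15.
R = 59.0650591538/15 = 3.9376706103
Correction |R − A(h/2)| = 2.962e-04; gap |A(h/2) − A(h)| = 4.444e-03.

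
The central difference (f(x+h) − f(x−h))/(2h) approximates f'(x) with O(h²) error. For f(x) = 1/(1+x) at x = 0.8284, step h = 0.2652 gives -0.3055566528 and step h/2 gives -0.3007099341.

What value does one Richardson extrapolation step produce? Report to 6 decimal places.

Method order is 2; weight 2^2 = 4.
4×(-0.3007099341) = -1.2028397364; (-1.2028397364) − (-0.3055566528) = -0.8972830836
(4×(-0.3007099341) − (-0.3055566528))/(4 − 1) = -0.2990943612

-0.299094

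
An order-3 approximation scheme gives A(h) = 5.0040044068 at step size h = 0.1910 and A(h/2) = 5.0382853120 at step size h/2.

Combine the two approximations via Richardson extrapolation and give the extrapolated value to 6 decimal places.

5.043183

Leading term ∝ h^3; use weight 8 = 2^3.
Numerator 8·A(h/2) − A(h) = 8·5.0382853120 − 5.0040044068 = 35.3022780892
35.3022780892 ÷ 7 = 5.0431825842
Shift from A(h/2): +0.0048972722.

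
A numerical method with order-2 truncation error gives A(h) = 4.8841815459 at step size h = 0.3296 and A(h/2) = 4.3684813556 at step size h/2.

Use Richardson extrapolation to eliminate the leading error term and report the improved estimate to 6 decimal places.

4.196581

Leading term ∝ h^2; use weight 4 = 2^2.
4·4.3684813556 − 4.8841815459 = 12.5897438765
Divide by 2^2 − 1 = 3.
Extrapolated: 12.5897438765 / 3 = 4.1965812922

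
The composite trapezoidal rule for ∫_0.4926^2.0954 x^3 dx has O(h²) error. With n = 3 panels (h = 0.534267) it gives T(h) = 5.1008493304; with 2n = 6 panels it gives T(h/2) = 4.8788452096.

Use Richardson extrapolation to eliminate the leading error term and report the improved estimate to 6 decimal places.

With r = 2 the leading error scales as h^2, so the weight is 2^2 = 4.
Weighted: 19.5153808384 − 5.1008493304 = 14.4145315080
R = 14.4145315080/3 = 4.8048438360

4.804844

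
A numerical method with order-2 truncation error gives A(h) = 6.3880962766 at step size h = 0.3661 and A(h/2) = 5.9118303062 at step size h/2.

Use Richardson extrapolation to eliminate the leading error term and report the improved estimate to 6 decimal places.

Error is O(h^2); halving h shrinks it by 2^2 = 4.
Difference of the inputs: 5.9118303062 − 6.3880962766 = -0.4762659704
Correction (A(h/2) − A(h))/(4 − 1) = (-0.4762659704)/3 = -0.1587553235
R = 5.9118303062 − 0.1587553235 = 5.7530749827

5.753075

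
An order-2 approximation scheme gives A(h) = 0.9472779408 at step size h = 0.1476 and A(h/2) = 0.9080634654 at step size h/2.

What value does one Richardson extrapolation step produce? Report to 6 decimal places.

Leading term ∝ h^2; use weight 4 = 2^2.
4*0.9080634654 − 0.9472779408 = 2.6849759208
(4*0.9080634654 − 0.9472779408)/(4 − 1) = 0.8949919736

0.894992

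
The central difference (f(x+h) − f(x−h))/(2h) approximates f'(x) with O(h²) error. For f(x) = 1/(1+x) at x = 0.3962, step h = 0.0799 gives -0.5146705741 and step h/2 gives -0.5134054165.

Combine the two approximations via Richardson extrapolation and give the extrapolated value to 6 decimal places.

-0.512984

Error is O(h^2); halving h shrinks it by 2^2 = 4.
2^2*A(h/2) = -2.0536216660; minus A(h) gives -1.5389510919.
Divide by 2^2 − 1 = 3.
(4*(-0.5134054165) − (-0.5146705741))/(4 − 1) = -0.5129836973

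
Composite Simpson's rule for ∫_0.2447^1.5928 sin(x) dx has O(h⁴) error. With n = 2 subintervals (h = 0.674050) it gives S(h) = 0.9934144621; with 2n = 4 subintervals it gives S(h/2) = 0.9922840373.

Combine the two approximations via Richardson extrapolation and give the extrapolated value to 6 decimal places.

r = 4, so 2^r = 16.
2^4 × A(h/2) = 15.8765445968; minus A(h) gives 14.8831301347.
Divide by 2^4 − 1 = 15.
So the Richardson estimate is 0.9922086756.
Shift from A(h/2): −0.0000753617.

0.992209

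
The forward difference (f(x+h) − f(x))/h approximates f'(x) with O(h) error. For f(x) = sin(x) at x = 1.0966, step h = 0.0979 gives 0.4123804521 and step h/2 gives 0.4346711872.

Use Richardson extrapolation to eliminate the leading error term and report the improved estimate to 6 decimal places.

Leading term ∝ h^1; use weight 2 = 2^1.
Numerator 2·A(h/2) − A(h) = 2·0.4346711872 − 0.4123804521 = 0.4569619223
Divide by 2^1 − 1 = 1.
Result: 0.4569619223

0.456962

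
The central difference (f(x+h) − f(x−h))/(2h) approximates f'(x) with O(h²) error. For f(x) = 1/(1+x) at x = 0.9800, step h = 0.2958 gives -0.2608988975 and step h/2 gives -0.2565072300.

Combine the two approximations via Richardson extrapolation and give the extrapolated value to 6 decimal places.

Error is O(h^2); halving h shrinks it by 2^2 = 4.
4×(-0.2565072300) = -1.0260289200; (-1.0260289200) − (-0.2608988975) = -0.7651300225
Denominator 4 − 1 = 3.
(4×(-0.2565072300) − (-0.2608988975))/(4 − 1) = -0.2550433408

-0.255043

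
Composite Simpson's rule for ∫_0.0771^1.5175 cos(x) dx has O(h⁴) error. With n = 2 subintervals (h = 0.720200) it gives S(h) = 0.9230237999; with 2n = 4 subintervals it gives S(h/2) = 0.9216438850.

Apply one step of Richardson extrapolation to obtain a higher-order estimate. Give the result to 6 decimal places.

r = 4: numerator weight 16, denominator 15.
Numerator 16 × A(h/2) − A(h) = 16 × 0.9216438850 − 0.9230237999 = 13.8232783601
Denominator 16 − 1 = 15.
(16 × 0.9216438850 − 0.9230237999)/(16 − 1) = 0.9215518907

0.921552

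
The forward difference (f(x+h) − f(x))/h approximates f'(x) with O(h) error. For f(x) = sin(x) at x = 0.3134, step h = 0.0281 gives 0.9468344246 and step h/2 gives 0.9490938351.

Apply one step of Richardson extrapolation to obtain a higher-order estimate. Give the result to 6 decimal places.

Leading term ∝ h^1; use weight 2 = 2^1.
Difference of the inputs: 0.9490938351 − 0.9468344246 = 0.0022594105
Divide by 2^1 − 1 = 1: 0.0022594105/1 = 0.0022594105
R = 0.9490938351 + 0.0022594105 = 0.9513532456

0.951353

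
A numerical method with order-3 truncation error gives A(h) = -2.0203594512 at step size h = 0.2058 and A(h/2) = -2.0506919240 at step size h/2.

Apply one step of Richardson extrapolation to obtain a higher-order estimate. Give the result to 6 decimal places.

r = 3, so 2^r = 8.
8×(-2.0506919240) = -16.4055353920; (-16.4055353920) − (-2.0203594512) = -14.3851759408
(8×(-2.0506919240) − (-2.0203594512))/(8 − 1) = -2.0550251344

-2.055025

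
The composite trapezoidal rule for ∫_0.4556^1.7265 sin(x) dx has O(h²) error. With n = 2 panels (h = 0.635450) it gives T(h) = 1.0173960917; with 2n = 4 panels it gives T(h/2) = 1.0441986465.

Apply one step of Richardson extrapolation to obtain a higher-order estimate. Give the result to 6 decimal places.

With r = 2 the leading error scales as h^2, so the weight is 2^2 = 4.
4·1.0441986465 = 4.1767945860; 4.1767945860 − 1.0173960917 = 3.1593984943
3.1593984943 ÷ 3 = 1.0531328314

1.053133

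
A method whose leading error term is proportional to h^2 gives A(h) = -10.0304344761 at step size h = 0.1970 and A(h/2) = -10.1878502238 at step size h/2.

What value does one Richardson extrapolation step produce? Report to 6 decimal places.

-10.240322

Order 2 gives 2^r = 4 and 2^r − 1 = 3.
A(h/2) − A(h) = -10.1878502238 − (-10.0304344761) = -0.1574157477
Correction (A(h/2) − A(h))/(4 − 1) = (-0.1574157477)/3 = -0.0524719159
R = -10.1878502238 − 0.0524719159 = -10.2403221397
Shift from A(h/2): −0.0524719159.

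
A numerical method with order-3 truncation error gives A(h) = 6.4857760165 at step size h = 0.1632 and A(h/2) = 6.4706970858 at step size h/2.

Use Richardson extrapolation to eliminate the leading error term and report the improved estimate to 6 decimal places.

6.468543

r = 3: numerator weight 8, denominator 7.
Difference of the inputs: 6.4706970858 − 6.4857760165 = -0.0150789307
Correction (A(h/2) − A(h))/(8 − 1) = (-0.0150789307)/7 = -0.0021541330
R = A(h/2) + (A(h/2) − A(h))/7 = 6.4706970858 − 0.0021541330 = 6.4685429528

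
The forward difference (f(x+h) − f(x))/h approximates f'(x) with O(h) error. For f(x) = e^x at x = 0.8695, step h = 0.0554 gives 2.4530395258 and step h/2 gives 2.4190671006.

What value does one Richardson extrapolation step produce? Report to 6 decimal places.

r = 1: numerator weight 2, denominator 1.
2*2.4190671006 = 4.8381342012; subtract 2.4530395258 → 2.3850946754
Divide by 2^1 − 1 = 1.
Extrapolated: 2.3850946754 / 1 = 2.3850946754
Gap between inputs: 3.397e-02; correction applied: −0.0339724252.

2.385095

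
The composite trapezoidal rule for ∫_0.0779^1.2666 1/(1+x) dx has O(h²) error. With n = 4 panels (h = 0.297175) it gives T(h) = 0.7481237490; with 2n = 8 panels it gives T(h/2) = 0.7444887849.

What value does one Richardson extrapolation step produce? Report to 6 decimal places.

Error is O(h^2); halving h shrinks it by 2^2 = 4.
4 × 0.7444887849 = 2.9779551396; subtract 0.7481237490 → 2.2298313906
Divide by 2^2 − 1 = 3.
Result: 0.7432771302
Correction |R − A(h/2)| = 1.212e-03; gap |A(h/2) − A(h)| = 3.635e-03.

0.743277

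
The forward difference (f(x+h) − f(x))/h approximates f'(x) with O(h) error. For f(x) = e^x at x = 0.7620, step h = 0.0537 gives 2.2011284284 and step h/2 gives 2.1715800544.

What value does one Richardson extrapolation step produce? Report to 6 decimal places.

2.142032

The method has order 1: 2^1 = 2.
2·2.1715800544 − 2.2011284284 = 2.1420316804
Divide by 2^1 − 1 = 1.
2.1420316804 ÷ 1 = 2.1420316804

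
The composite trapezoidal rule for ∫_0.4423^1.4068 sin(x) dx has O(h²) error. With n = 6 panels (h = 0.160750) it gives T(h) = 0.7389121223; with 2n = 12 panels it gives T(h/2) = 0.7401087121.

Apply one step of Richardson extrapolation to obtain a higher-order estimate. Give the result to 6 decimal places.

The method has order 2: 2^2 = 4.
Top: 4(0.7401087121) − (0.7389121223) = 2.2215227261
Denominator 4 − 1 = 3.
R = 2.2215227261/3 = 0.7405075754

0.740508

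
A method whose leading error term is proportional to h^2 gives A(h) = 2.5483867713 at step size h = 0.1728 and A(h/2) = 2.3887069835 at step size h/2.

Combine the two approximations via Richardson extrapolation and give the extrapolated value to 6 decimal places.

The method has order 2: 2^2 = 4.
2^2·A(h/2) = 9.5548279340; minus A(h) gives 7.0064411627.
Divide by 2^2 − 1 = 3.
Result: 2.3354803876

2.335480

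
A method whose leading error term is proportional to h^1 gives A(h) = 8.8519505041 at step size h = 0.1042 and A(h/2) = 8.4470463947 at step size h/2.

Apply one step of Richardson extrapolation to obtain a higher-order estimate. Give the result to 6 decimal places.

8.042142

r = 1: numerator weight 2, denominator 1.
Top: 2(8.4470463947) − (8.8519505041) = 8.0421422853
Denominator 2 − 1 = 1.
Extrapolated: 8.0421422853 / 1 = 8.0421422853
Gap between inputs: 4.049e-01; correction applied: −0.4049041094.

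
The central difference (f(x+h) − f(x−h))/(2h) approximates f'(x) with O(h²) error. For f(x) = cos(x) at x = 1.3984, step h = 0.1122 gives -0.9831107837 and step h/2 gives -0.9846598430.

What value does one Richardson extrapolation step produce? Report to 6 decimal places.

-0.985176

Method order is 2; weight 2^2 = 4.
A(h/2) − A(h) = -0.9846598430 − (-0.9831107837) = -0.0015490593
Correction (A(h/2) − A(h))/(4 − 1) = (-0.0015490593)/3 = -0.0005163531
R = A(h/2) + (A(h/2) − A(h))/3 = -0.9846598430 − 0.0005163531 = -0.9851761961
Shift from A(h/2): −0.0005163531.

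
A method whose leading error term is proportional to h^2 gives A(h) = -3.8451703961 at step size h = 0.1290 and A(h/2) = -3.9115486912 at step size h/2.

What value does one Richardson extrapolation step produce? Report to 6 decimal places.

Method order is 2; weight 2^2 = 4.
Numerator 4×A(h/2) − A(h) = 4×(-3.9115486912) − (-3.8451703961) = -11.8010243687
Denominator 4 − 1 = 3.
Extrapolated: (-11.8010243687) / 3 = -3.9336747896
Shift from A(h/2): −0.0221260984.

-3.933675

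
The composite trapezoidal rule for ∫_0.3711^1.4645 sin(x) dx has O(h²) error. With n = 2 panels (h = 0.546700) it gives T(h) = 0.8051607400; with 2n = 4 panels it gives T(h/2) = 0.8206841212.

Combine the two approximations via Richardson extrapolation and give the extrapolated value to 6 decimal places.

0.825859

r = 2: numerator weight 4, denominator 3.
Weighted: 3.2827364848 − 0.8051607400 = 2.4775757448
Denominator 4 − 1 = 3.
Extrapolated: 2.4775757448 / 3 = 0.8258585816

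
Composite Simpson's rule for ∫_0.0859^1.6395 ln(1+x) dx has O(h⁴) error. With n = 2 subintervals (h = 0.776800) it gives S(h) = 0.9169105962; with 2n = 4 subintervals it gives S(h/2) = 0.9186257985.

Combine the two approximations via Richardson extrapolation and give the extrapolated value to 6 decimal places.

Method order is 4; weight 2^4 = 16.
Numerator 16*A(h/2) − A(h) = 16*0.9186257985 − 0.9169105962 = 13.7811021798
Denominator 16 − 1 = 15.
Extrapolated: 13.7811021798 / 15 = 0.9187401453
Correction |R − A(h/2)| = 1.143e-04; gap |A(h/2) − A(h)| = 1.715e-03.

0.918740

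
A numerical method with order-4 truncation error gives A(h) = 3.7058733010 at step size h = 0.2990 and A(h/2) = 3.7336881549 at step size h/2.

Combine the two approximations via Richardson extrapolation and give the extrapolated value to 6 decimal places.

3.735542

r = 4, so 2^r = 16.
A(h/2) − A(h) = 3.7336881549 − 3.7058733010 = 0.0278148539
Divide by 2^4 − 1 = 15: 0.0278148539/15 = 0.0018543236
R = 3.7336881549 + 0.0018543236 = 3.7355424785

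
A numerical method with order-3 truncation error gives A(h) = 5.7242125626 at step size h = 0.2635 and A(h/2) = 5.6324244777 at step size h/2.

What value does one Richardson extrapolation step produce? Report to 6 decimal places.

5.619312

Order 3 gives 2^r = 8 and 2^r − 1 = 7.
8×5.6324244777 − 5.7242125626 = 39.3351832590
Divide by 2^3 − 1 = 7.
So the Richardson estimate is 5.6193118941.
Shift from A(h/2): −0.0131125836.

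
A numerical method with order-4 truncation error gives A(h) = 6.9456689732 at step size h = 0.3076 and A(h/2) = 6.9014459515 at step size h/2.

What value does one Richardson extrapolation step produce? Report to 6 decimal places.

6.898498

With r = 4 the leading error scales as h^4, so the weight is 2^4 = 16.
Weighted: 110.4231352240 − 6.9456689732 = 103.4774662508
Extrapolated: 103.4774662508 / 15 = 6.8984977501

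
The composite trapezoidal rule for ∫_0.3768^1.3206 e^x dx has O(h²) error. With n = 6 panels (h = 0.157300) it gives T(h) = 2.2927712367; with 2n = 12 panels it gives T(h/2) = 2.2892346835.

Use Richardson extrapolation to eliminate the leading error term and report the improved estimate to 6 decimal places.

2.288056

Error is O(h^2); halving h shrinks it by 2^2 = 4.
4·2.2892346835 = 9.1569387340; 9.1569387340 − 2.2927712367 = 6.8641674973
Divide by 2^2 − 1 = 3.
R = 6.8641674973/3 = 2.2880558324
Shift from A(h/2): −0.0011788511.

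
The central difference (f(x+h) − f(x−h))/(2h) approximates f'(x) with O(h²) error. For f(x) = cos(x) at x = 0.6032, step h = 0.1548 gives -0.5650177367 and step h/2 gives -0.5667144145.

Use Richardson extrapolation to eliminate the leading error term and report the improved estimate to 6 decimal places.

r = 2, so 2^r = 4.
A(h/2) − A(h) = -0.5667144145 − (-0.5650177367) = -0.0016966778
Correction (A(h/2) − A(h))/(4 − 1) = (-0.0016966778)/3 = -0.0005655593
R = A(h/2) + (A(h/2) − A(h))/3 = -0.5667144145 − 0.0005655593 = -0.5672799738
Correction |R − A(h/2)| = 5.656e-04; gap |A(h/2) − A(h)| = 1.697e-03.

-0.567280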